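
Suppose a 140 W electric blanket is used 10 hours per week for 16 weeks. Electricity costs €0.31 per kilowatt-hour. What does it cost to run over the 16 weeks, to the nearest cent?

€6.94

Runtime = 10 h/week × 16 weeks = 160 h
Energy = 0.14 kW × 160 h = 22.4 kWh
Cost = 22.4 kWh × €0.31/kWh = €6.94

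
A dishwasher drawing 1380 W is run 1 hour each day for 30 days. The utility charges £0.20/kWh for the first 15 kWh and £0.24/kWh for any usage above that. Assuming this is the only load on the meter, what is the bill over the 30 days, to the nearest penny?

Runtime = 1 h/day × 30 days = 30 h
Energy = 1.38 kW × 30 h = 41.4 kWh
Tier 1 (0–15 kWh): 15 × £0.20 = £3
Above 15 kWh: 26.4 × £0.24 = £6.336
Bill = £9.34

£9.34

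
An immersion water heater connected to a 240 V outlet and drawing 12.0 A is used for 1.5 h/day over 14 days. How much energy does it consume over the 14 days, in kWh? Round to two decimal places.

60.48 kWh

Power = 12.0 A × 240 V = 2880 W = 2.88 kW
Runtime = 1.5 h/day × 14 days = 21 h
Energy = 2.88 kW × 21 h = 60.48 kWh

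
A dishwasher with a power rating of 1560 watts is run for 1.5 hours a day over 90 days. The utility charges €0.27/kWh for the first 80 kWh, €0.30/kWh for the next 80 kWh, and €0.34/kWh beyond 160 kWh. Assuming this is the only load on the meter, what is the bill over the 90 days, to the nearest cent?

€62.80

Runtime = 1.5 h/day × 90 days = 135 h
Energy = 1.56 kW × 135 h = 210.6 kWh
Tier 1 (0–80 kWh): 80 × €0.27 = €21.6
Tier 2 (80–160 kWh): 80 × €0.30 = €24
Above 160 kWh: 50.6 × €0.34 = €17.204
Bill = €62.80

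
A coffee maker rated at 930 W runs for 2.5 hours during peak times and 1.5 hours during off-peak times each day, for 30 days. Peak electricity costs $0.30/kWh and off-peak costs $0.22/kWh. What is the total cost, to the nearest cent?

$30.13

Peak energy = 0.93 kW × 2.5 h × 30 = 69.75 kWh
Off-peak energy = 0.93 kW × 1.5 h × 30 = 41.85 kWh
Cost = 69.75 × $0.30 + 41.85 × $0.22 = $20.925 + $9.207 = $30.13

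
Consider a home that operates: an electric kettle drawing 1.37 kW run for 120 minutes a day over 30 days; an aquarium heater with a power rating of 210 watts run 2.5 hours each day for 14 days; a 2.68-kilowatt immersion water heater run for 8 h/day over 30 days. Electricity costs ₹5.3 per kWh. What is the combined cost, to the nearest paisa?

electric kettle: Runtime = 120 min × 30 = 3600 min = 60 h
electric kettle: 1.37 kW × 60 h = 82.2 kWh
aquarium heater: Runtime = 2.5 h/day × 14 days = 35 h
aquarium heater: 0.21 kW × 35 h = 7.35 kWh
immersion water heater: Runtime = 8 h/day × 30 days = 240 h
immersion water heater: 2.68 kW × 240 h = 643.2 kWh
Total energy = 732.75 kWh
Cost = 732.75 × ₹5.3 = ₹3883.58

₹3883.58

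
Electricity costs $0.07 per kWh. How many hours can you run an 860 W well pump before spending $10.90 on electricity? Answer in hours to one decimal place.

Energy available = $10.90 ÷ $0.07/kWh = 155.7143 kWh
Hours = 155.7143 kWh ÷ 0.86 kW = 181.1 h

181.1 h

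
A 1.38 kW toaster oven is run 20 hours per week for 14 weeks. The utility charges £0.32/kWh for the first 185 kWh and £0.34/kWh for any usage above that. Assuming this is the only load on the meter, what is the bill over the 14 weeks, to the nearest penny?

£127.68

Runtime = 20 h/week × 14 weeks = 280 h
Energy = 1.38 kW × 280 h = 386.4 kWh
Tier 1 (0–185 kWh): 185 × £0.32 = £59.2
Above 185 kWh: 201.4 × £0.34 = £68.476
Bill = £127.68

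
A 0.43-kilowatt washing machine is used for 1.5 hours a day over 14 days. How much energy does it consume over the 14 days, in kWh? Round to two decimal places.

Runtime = 1.5 h/day × 14 days = 21 h
Energy = 0.43 kW × 21 h = 9.03 kWh

9.03 kWh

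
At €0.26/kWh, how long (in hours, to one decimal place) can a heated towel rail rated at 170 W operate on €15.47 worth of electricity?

Energy available = €15.47 ÷ €0.26/kWh = 59.5 kWh
Hours = 59.5 kWh ÷ 0.17 kW = 350.0 h

350.0 h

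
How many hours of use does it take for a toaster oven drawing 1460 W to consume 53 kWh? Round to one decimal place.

Hours = 53 kWh ÷ 1.46 kW = 36.3 h

36.3 h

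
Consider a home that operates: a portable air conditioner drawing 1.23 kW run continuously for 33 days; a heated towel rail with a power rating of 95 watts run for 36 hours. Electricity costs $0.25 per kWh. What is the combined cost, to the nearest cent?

$244.40

portable air conditioner: Runtime = 24 h × 33 = 792 h
portable air conditioner: 1.23 kW × 792 h = 974.16 kWh
heated towel rail: 0.095 kW × 36 h = 3.42 kWh
Total energy = 977.58 kWh
Cost = 977.58 × $0.25 = $244.40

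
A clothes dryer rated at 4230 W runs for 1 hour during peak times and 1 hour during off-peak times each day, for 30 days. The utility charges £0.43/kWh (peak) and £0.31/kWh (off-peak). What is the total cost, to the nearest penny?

Peak energy = 4.23 kW × 1 h × 30 = 126.9 kWh
Off-peak energy = 4.23 kW × 1 h × 30 = 126.9 kWh
Cost = 126.9 × £0.43 + 126.9 × £0.31 = £54.567 + £39.339 = £93.91

£93.91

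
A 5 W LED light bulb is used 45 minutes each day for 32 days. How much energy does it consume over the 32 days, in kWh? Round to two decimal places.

Runtime = 45 min × 32 = 1440 min = 24 h
Energy = 0.005 kW × 24 h = 0.12 kWh

0.12 kWh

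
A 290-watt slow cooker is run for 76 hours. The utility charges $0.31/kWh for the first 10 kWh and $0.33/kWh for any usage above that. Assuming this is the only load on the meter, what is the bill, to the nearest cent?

Energy = 0.29 kW × 76 h = 22.04 kWh
Tier 1 (0–10 kWh): 10 × $0.31 = $3.1
Above 10 kWh: 12.04 × $0.33 = $3.9732
Bill = $7.07

$7.07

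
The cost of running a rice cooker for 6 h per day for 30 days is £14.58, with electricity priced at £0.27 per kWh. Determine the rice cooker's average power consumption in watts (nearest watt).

300 W

Energy = £14.58 ÷ £0.27/kWh = 54 kWh
Runtime = 6 h/day × 30 days = 180 h
Power = 54 kWh ÷ 180 h = 0.3 kW = 300 W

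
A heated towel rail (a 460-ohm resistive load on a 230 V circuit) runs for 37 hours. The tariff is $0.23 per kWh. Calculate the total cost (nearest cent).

$0.98

Power = V²/R = 230²/460 = 115 W = 0.115 kW
Energy = 0.115 kW × 37 h = 4.255 kWh
Cost = 4.255 kWh × $0.23/kWh = $0.98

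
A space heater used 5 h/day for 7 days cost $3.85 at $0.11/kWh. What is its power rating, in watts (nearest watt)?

1000 W

Energy = $3.85 ÷ $0.11/kWh = 35 kWh
Runtime = 5 h/day × 7 days = 35 h
Power = 35 kWh ÷ 35 h = 1 kW = 1000 W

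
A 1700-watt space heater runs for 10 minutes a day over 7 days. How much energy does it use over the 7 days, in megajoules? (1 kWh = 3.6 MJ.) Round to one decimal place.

7.1 MJ

Runtime = 10 min × 7 = 70 min = 1.166666… h
Energy = 1.7 kW × 1.166666… h = 1.983333… kWh
= 1.983333… × 3.6 MJ = 7.1 MJ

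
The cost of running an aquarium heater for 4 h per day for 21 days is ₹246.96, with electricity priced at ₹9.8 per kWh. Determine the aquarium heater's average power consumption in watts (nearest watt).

300 W

Energy = ₹246.96 ÷ ₹9.8/kWh = 25.2 kWh
Runtime = 4 h/day × 21 days = 84 h
Power = 25.2 kWh ÷ 84 h = 0.3 kW = 300 W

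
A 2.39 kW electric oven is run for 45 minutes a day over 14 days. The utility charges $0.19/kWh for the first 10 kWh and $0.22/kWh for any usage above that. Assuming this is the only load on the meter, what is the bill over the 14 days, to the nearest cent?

$5.22

Runtime = 45 min × 14 = 630 min = 10.5 h
Energy = 2.39 kW × 10.5 h = 25.095 kWh
Tier 1 (0–10 kWh): 10 × $0.19 = $1.9
Above 10 kWh: 15.095 × $0.22 = $3.3209
Bill = $5.22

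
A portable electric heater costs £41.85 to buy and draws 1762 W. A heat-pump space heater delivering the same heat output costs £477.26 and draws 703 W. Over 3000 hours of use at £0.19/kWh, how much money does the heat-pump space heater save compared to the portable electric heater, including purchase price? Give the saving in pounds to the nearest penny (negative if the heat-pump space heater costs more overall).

£168.22

portable electric heater: £41.85 + (1762/1000) kW × 3000 h × £0.19 = £41.85 + £1004.34 = £1046.19
heat-pump space heater: £477.26 + (703/1000) kW × 3000 h × £0.19 = £477.26 + £400.71 = £877.97
Saving = £1046.19 − £877.97 = £168.22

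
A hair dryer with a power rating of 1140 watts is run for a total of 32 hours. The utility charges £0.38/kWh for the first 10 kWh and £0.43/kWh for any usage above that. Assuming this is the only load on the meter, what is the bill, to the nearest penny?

Energy = 1.14 kW × 32 h = 36.48 kWh
Tier 1 (0–10 kWh): 10 × £0.38 = £3.8
Above 10 kWh: 26.48 × £0.43 = £11.3864
Bill = £15.19

£15.19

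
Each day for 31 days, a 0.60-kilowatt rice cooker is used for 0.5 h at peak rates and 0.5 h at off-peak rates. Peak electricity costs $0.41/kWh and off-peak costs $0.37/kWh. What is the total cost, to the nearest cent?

Peak energy = 0.6 kW × 0.5 h × 31 = 9.3 kWh
Off-peak energy = 0.6 kW × 0.5 h × 31 = 9.3 kWh
Cost = 9.3 × $0.41 + 9.3 × $0.37 = $3.813 + $3.441 = $7.25

$7.25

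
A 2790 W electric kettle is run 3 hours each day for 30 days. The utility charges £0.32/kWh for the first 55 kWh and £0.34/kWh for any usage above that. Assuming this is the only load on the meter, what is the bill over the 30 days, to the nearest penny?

£84.27

Runtime = 3 h/day × 30 days = 90 h
Energy = 2.79 kW × 90 h = 251.1 kWh
Tier 1 (0–55 kWh): 55 × £0.32 = £17.6
Above 55 kWh: 196.1 × £0.34 = £66.674
Bill = £84.27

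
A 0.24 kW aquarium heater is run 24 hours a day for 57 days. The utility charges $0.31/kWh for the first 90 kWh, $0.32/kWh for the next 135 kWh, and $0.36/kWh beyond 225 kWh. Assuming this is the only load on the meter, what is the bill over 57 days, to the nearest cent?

$108.30

Runtime = 24 h × 57 = 1368 h
Energy = 0.24 kW × 1368 h = 328.32 kWh
Tier 1 (0–90 kWh): 90 × $0.31 = $27.9
Tier 2 (90–225 kWh): 135 × $0.32 = $43.2
Above 225 kWh: 103.32 × $0.36 = $37.1952
Bill = $108.30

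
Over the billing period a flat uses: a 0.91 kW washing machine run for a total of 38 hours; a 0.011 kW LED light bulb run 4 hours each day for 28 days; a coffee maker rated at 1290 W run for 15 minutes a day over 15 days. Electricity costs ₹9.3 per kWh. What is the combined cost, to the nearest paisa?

washing machine: 0.91 kW × 38 h = 34.58 kWh
LED light bulb: Runtime = 4 h/day × 28 days = 112 h
LED light bulb: 0.011 kW × 112 h = 1.232 kWh
coffee maker: Runtime = 15 min × 15 = 225 min = 3.75 h
coffee maker: 1.29 kW × 3.75 h = 4.8375 kWh
Total energy = 40.6495 kWh
Cost = 40.6495 × ₹9.3 = ₹378.04

₹378.04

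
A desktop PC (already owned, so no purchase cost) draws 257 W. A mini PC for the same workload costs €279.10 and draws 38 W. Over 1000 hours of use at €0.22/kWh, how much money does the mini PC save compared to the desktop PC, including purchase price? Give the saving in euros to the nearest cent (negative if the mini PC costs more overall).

-€230.92

desktop PC: €0.00 + (257/1000) kW × 1000 h × €0.22 = €0.00 + €56.54 = €56.54
mini PC: €279.10 + (38/1000) kW × 1000 h × €0.22 = €279.10 + €8.36 = €287.46
Saving = €56.54 − €287.46 = −€230.92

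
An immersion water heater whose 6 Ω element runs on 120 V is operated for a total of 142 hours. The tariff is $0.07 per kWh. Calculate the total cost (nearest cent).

Power = V²/R = 120²/6 = 2400 W = 2.4 kW
Energy = 2.4 kW × 142 h = 340.8 kWh
Cost = 340.8 kWh × $0.07/kWh = $23.86

$23.86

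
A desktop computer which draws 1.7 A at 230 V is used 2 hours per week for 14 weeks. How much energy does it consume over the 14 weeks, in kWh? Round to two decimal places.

10.95 kWh

Power = 1.7 A × 230 V = 391 W = 0.391 kW
Runtime = 2 h/week × 14 weeks = 28 h
Energy = 0.391 kW × 28 h = 10.948 kWh ≈ 10.95 kWh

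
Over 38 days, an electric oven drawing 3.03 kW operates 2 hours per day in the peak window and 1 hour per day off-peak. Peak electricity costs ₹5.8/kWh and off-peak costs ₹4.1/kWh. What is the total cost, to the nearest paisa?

₹1807.70

Peak energy = 3.03 kW × 2 h × 38 = 230.28 kWh
Off-peak energy = 3.03 kW × 1 h × 38 = 115.14 kWh
Cost = 230.28 × ₹5.8 + 115.14 × ₹4.1 = ₹1335.624 + ₹472.074 = ₹1807.70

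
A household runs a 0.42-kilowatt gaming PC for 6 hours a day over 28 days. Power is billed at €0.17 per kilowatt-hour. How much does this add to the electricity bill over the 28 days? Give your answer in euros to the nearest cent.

Runtime = 6 h/day × 28 days = 168 h
Energy = 0.42 kW × 168 h = 70.56 kWh
Cost = 70.56 kWh × €0.17/kWh = €12.00

€12.00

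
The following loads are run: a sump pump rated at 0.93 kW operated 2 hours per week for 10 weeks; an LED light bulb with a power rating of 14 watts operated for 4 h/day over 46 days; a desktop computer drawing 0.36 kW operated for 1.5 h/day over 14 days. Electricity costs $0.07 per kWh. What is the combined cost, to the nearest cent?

$2.01

sump pump: Runtime = 2 h/week × 10 weeks = 20 h
sump pump: 0.93 kW × 20 h = 18.6 kWh
LED light bulb: Runtime = 4 h/day × 46 days = 184 h
LED light bulb: 0.014 kW × 184 h = 2.576 kWh
desktop computer: Runtime = 1.5 h/day × 14 days = 21 h
desktop computer: 0.36 kW × 21 h = 7.56 kWh
Total energy = 28.736 kWh
Cost = 28.736 × $0.07 = $2.01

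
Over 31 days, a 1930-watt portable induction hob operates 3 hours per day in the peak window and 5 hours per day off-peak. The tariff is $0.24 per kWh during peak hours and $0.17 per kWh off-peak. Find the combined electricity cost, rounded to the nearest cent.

Peak energy = 1.93 kW × 3 h × 31 = 179.49 kWh
Off-peak energy = 1.93 kW × 5 h × 31 = 299.15 kWh
Cost = 179.49 × $0.24 + 299.15 × $0.17 = $43.0776 + $50.8555 = $93.93

$93.93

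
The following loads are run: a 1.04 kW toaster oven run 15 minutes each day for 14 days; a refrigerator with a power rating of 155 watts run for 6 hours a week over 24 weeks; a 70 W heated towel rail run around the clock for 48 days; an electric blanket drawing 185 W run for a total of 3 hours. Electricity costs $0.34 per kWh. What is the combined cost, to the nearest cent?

toaster oven: Runtime = 15 min × 14 = 210 min = 3.5 h
toaster oven: 1.04 kW × 3.5 h = 3.64 kWh
refrigerator: Runtime = 6 h/week × 24 weeks = 144 h
refrigerator: 0.155 kW × 144 h = 22.32 kWh
heated towel rail: Runtime = 24 h × 48 = 1152 h
heated towel rail: 0.07 kW × 1152 h = 80.64 kWh
electric blanket: 0.185 kW × 3 h = 0.555 kWh
Total energy = 107.155 kWh
Cost = 107.155 × $0.34 = $36.43

$36.43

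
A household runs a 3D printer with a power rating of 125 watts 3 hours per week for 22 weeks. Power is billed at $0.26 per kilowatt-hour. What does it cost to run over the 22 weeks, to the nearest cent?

Runtime = 3 h/week × 22 weeks = 66 h
Energy = 0.125 kW × 66 h = 8.25 kWh
Cost = 8.25 kWh × $0.26/kWh = $2.15

$2.15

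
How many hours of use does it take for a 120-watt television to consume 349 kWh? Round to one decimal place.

2908.3 h

Hours = 349 kWh ÷ 0.12 kW = 2908.3 h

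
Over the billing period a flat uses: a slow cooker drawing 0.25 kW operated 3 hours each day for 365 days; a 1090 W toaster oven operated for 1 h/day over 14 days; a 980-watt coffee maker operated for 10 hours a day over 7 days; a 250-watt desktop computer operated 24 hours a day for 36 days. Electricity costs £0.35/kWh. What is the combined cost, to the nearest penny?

slow cooker: Runtime = 3 h/day × 365 days = 1095 h
slow cooker: 0.25 kW × 1095 h = 273.75 kWh
toaster oven: Runtime = 1 h/day × 14 days = 14 h
toaster oven: 1.09 kW × 14 h = 15.26 kWh
coffee maker: Runtime = 10 h/day × 7 days = 70 h
coffee maker: 0.98 kW × 70 h = 68.6 kWh
desktop computer: Runtime = 24 h × 36 = 864 h
desktop computer: 0.25 kW × 864 h = 216 kWh
Total energy = 573.61 kWh
Cost = 573.61 × £0.35 = £200.76

£200.76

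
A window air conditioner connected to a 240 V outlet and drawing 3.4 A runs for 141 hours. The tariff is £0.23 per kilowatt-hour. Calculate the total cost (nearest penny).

£26.46

Power = 3.4 A × 240 V = 816 W = 0.816 kW
Energy = 0.816 kW × 141 h = 115.056 kWh
Cost = 115.056 kWh × £0.23/kWh = £26.46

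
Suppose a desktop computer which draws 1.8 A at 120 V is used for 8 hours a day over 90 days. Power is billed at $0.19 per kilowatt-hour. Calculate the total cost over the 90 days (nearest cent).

$29.55

Power = 1.8 A × 120 V = 216 W = 0.216 kW
Runtime = 8 h/day × 90 days = 720 h
Energy = 0.216 kW × 720 h = 155.52 kWh
Cost = 155.52 kWh × $0.19/kWh = $29.55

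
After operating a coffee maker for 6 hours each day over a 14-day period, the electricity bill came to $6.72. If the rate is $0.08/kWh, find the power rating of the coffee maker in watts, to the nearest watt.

Energy = $6.72 ÷ $0.08/kWh = 84 kWh
Runtime = 6 h/day × 14 days = 84 h
Power = 84 kWh ÷ 84 h = 1 kW = 1000 W

1000 W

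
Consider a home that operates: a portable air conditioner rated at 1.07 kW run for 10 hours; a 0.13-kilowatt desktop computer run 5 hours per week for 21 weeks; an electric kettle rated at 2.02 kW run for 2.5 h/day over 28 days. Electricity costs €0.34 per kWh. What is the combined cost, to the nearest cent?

€56.36

portable air conditioner: 1.07 kW × 10 h = 10.7 kWh
desktop computer: Runtime = 5 h/week × 21 weeks = 105 h
desktop computer: 0.13 kW × 105 h = 13.65 kWh
electric kettle: Runtime = 2.5 h/day × 28 days = 70 h
electric kettle: 2.02 kW × 70 h = 141.4 kWh
Total energy = 165.75 kWh
Cost = 165.75 × €0.34 = €56.36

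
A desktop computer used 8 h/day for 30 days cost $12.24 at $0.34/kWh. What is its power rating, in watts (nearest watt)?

Energy = $12.24 ÷ $0.34/kWh = 36 kWh
Runtime = 8 h/day × 30 days = 240 h
Power = 36 kWh ÷ 240 h = 0.15 kW = 150 W

150 W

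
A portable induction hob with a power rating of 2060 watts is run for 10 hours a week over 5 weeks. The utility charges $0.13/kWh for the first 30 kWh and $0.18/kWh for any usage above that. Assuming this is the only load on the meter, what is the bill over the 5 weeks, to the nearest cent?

Runtime = 10 h/week × 5 weeks = 50 h
Energy = 2.06 kW × 50 h = 103 kWh
Tier 1 (0–30 kWh): 30 × $0.13 = $3.9
Above 30 kWh: 73 × $0.18 = $13.14
Bill = $17.04

$17.04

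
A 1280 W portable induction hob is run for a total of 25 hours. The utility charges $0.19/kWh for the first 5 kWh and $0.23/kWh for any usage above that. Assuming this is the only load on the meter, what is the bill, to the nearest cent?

Energy = 1.28 kW × 25 h = 32 kWh
Tier 1 (0–5 kWh): 5 × $0.19 = $0.95
Above 5 kWh: 27 × $0.23 = $6.21
Bill = $7.16

$7.16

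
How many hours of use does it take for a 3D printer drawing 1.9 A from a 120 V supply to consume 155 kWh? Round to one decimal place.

Power = 1.9 A × 120 V = 228 W = 0.228 kW
Hours = 155 kWh ÷ 0.228 kW = 679.8 h

679.8 h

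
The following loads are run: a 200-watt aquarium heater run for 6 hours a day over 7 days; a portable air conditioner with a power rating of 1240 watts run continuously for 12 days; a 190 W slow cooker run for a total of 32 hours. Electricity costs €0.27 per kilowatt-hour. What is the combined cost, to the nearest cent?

aquarium heater: Runtime = 6 h/day × 7 days = 42 h
aquarium heater: 0.2 kW × 42 h = 8.4 kWh
portable air conditioner: Runtime = 24 h × 12 = 288 h
portable air conditioner: 1.24 kW × 288 h = 357.12 kWh
slow cooker: 0.19 kW × 32 h = 6.08 kWh
Total energy = 371.6 kWh
Cost = 371.6 × €0.27 = €100.33

€100.33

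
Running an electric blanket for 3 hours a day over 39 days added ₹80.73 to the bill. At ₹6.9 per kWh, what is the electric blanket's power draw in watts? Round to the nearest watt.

100 W

Energy = ₹80.73 ÷ ₹6.9/kWh = 11.7 kWh
Runtime = 3 h/day × 39 days = 117 h
Power = 11.7 kWh ÷ 117 h = 0.1 kW = 100 W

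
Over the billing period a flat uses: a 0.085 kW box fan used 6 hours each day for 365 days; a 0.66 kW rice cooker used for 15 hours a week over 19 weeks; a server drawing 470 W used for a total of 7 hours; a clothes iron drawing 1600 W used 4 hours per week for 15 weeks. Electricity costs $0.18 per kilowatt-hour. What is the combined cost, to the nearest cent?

box fan: Runtime = 6 h/day × 365 days = 2190 h
box fan: 0.085 kW × 2190 h = 186.15 kWh
rice cooker: Runtime = 15 h/week × 19 weeks = 285 h
rice cooker: 0.66 kW × 285 h = 188.1 kWh
server: 0.47 kW × 7 h = 3.29 kWh
clothes iron: Runtime = 4 h/week × 15 weeks = 60 h
clothes iron: 1.6 kW × 60 h = 96 kWh
Total energy = 473.54 kWh
Cost = 473.54 × $0.18 = $85.24

$85.24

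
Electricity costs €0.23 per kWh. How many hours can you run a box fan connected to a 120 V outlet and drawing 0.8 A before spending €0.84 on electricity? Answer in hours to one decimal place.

Power = 0.8 A × 120 V = 96 W = 0.096 kW
Energy available = €0.84 ÷ €0.23/kWh = 3.6522 kWh
Hours = 3.6522 kWh ÷ 0.096 kW = 38.0 h

38.0 h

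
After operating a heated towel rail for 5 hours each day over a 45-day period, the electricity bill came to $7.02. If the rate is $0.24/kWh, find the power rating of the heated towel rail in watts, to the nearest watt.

130 W

Energy = $7.02 ÷ $0.24/kWh = 29.25 kWh
Runtime = 5 h/day × 45 days = 225 h
Power = 29.25 kWh ÷ 225 h = 0.13 kW = 130 W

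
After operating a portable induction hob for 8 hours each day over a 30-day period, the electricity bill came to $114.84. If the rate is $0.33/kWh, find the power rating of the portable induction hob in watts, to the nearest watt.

Energy = $114.84 ÷ $0.33/kWh = 348 kWh
Runtime = 8 h/day × 30 days = 240 h
Power = 348 kWh ÷ 240 h = 1.45 kW = 1450 W

1450 W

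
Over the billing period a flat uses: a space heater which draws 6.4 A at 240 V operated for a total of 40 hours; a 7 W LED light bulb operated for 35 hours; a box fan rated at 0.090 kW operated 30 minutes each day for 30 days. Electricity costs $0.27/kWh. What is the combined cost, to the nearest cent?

$17.02

space heater: Power = 6.4 A × 240 V = 1536 W = 1.536 kW
space heater: 1.536 kW × 40 h = 61.44 kWh
LED light bulb: 0.007 kW × 35 h = 0.245 kWh
box fan: Runtime = 30 min × 30 = 900 min = 15 h
box fan: 0.09 kW × 15 h = 1.35 kWh
Total energy = 63.035 kWh
Cost = 63.035 × $0.27 = $17.02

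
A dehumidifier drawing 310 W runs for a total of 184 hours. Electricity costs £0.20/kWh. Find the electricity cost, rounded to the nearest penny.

£11.41

Energy = 0.31 kW × 184 h = 57.04 kWh
Cost = 57.04 kWh × £0.20/kWh = £11.41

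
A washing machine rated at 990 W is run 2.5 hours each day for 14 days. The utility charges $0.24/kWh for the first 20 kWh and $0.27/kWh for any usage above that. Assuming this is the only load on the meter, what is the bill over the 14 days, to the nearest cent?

$8.76

Runtime = 2.5 h/day × 14 days = 35 h
Energy = 0.99 kW × 35 h = 34.65 kWh
Tier 1 (0–20 kWh): 20 × $0.24 = $4.8
Above 20 kWh: 14.65 × $0.27 = $3.9555
Bill = $8.76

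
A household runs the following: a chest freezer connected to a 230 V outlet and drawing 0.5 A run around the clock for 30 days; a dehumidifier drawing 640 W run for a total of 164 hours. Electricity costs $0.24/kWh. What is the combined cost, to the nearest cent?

$45.06

chest freezer: Power = 0.5 A × 230 V = 115 W = 0.115 kW
chest freezer: Runtime = 24 h × 30 = 720 h
chest freezer: 0.115 kW × 720 h = 82.8 kWh
dehumidifier: 0.64 kW × 164 h = 104.96 kWh
Total energy = 187.76 kWh
Cost = 187.76 × $0.24 = $45.06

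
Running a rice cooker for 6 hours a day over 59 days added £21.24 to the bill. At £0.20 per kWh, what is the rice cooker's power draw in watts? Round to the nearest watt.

300 W

Energy = £21.24 ÷ £0.20/kWh = 106.2 kWh
Runtime = 6 h/day × 59 days = 354 h
Power = 106.2 kWh ÷ 354 h = 0.3 kW = 300 W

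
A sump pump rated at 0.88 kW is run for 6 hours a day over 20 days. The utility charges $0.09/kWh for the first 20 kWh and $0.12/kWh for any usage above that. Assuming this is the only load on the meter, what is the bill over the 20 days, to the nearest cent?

$12.07

Runtime = 6 h/day × 20 days = 120 h
Energy = 0.88 kW × 120 h = 105.6 kWh
Tier 1 (0–20 kWh): 20 × $0.09 = $1.8
Above 20 kWh: 85.6 × $0.12 = $10.272
Bill = $12.07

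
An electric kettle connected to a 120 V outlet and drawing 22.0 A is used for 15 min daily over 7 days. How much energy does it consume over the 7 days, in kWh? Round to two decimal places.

4.62 kWh

Power = 22.0 A × 120 V = 2640 W = 2.64 kW
Runtime = 15 min × 7 = 105 min = 1.75 h
Energy = 2.64 kW × 1.75 h = 4.62 kWh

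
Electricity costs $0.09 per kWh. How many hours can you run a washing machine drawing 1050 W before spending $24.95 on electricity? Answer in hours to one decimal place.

Energy available = $24.95 ÷ $0.09/kWh = 277.2222 kWh
Hours = 277.2222 kWh ÷ 1.05 kW = 264.0 h

264.0 h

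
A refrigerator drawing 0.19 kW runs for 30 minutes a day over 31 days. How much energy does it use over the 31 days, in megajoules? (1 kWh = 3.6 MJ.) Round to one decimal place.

10.6 MJ

Runtime = 30 min × 31 = 930 min = 15.5 h
Energy = 0.19 kW × 15.5 h = 2.945 kWh
= 2.945 × 3.6 MJ = 10.6 MJ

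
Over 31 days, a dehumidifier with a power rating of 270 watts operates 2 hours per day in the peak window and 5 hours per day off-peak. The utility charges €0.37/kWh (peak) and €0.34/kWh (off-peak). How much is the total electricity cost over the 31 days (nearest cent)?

€20.42

Peak energy = 0.27 kW × 2 h × 31 = 16.74 kWh
Off-peak energy = 0.27 kW × 5 h × 31 = 41.85 kWh
Cost = 16.74 × €0.37 + 41.85 × €0.34 = €6.1938 + €14.229 = €20.42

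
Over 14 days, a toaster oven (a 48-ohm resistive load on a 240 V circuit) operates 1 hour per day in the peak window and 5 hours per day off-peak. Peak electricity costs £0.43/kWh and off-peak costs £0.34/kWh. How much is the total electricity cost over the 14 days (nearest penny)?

£35.78

Power = V²/R = 240²/48 = 1200 W = 1.2 kW
Peak energy = 1.2 kW × 1 h × 14 = 16.8 kWh
Off-peak energy = 1.2 kW × 5 h × 14 = 84 kWh
Cost = 16.8 × £0.43 + 84 × £0.34 = £7.224 + £28.56 = £35.78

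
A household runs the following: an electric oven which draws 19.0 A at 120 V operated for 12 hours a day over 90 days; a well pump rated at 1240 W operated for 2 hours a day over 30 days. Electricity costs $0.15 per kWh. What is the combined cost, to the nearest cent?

electric oven: Power = 19.0 A × 120 V = 2280 W = 2.28 kW
electric oven: Runtime = 12 h/day × 90 days = 1080 h
electric oven: 2.28 kW × 1080 h = 2462.4 kWh
well pump: Runtime = 2 h/day × 30 days = 60 h
well pump: 1.24 kW × 60 h = 74.4 kWh
Total energy = 2536.8 kWh
Cost = 2536.8 × $0.15 = $380.52

$380.52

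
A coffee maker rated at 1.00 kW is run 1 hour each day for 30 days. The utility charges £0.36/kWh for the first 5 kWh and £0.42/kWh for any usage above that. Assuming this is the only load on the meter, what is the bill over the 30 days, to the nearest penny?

£12.30

Runtime = 1 h/day × 30 days = 30 h
Energy = 1 kW × 30 h = 30 kWh
Tier 1 (0–5 kWh): 5 × £0.36 = £1.8
Above 5 kWh: 25 × £0.42 = £10.5
Bill = £12.30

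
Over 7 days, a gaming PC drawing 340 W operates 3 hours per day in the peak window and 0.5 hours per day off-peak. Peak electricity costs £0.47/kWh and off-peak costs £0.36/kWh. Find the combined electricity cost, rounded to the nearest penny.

£3.78

Peak energy = 0.34 kW × 3 h × 7 = 7.14 kWh
Off-peak energy = 0.34 kW × 0.5 h × 7 = 1.19 kWh
Cost = 7.14 × £0.47 + 1.19 × £0.36 = £3.3558 + £0.4284 = £3.78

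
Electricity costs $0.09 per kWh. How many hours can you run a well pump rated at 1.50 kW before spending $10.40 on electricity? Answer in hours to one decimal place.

Energy available = $10.40 ÷ $0.09/kWh = 115.5556 kWh
Hours = 115.5556 kWh ÷ 1.5 kW = 77.0 h

77.0 h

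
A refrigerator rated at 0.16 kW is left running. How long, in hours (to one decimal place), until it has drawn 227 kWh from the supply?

Hours = 227 kWh ÷ 0.16 kW = 1418.8 h

1418.8 h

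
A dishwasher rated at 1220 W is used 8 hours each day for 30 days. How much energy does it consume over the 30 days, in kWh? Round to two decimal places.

292.80 kWh

Runtime = 8 h/day × 30 days = 240 h
Energy = 1.22 kW × 240 h = 292.8 kWh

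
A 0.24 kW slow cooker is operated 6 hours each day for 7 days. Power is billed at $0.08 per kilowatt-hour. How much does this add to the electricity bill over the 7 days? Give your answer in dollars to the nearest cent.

Runtime = 6 h/day × 7 days = 42 h
Energy = 0.24 kW × 42 h = 10.08 kWh
Cost = 10.08 kWh × $0.08/kWh = $0.81

$0.81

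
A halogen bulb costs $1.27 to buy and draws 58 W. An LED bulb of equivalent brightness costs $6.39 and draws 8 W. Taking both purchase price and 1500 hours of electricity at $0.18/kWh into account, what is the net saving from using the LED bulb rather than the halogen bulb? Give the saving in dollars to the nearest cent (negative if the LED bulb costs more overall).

halogen bulb: $1.27 + (58/1000) kW × 1500 h × $0.18 = $1.27 + $15.66 = $16.93
LED bulb: $6.39 + (8/1000) kW × 1500 h × $0.18 = $6.39 + $2.16 = $8.55
Saving = $16.93 − $8.55 = $8.38

$8.38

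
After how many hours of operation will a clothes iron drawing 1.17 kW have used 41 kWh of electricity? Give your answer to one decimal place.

Hours = 41 kWh ÷ 1.17 kW = 35.0 h

35.0 h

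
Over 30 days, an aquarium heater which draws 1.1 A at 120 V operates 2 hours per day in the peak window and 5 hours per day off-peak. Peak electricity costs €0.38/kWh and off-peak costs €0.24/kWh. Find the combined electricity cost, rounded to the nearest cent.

€7.76

Power = 1.1 A × 120 V = 132 W = 0.132 kW
Peak energy = 0.132 kW × 2 h × 30 = 7.92 kWh
Off-peak energy = 0.132 kW × 5 h × 30 = 19.8 kWh
Cost = 7.92 × €0.38 + 19.8 × €0.24 = €3.0096 + €4.752 = €7.76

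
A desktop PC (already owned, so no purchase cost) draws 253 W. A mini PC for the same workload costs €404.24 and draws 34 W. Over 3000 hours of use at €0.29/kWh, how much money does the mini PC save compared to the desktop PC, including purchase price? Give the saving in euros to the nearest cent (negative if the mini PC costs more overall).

-€213.71

desktop PC: €0.00 + (253/1000) kW × 3000 h × €0.29 = €0.00 + €220.11 = €220.11
mini PC: €404.24 + (34/1000) kW × 3000 h × €0.29 = €404.24 + €29.58 = €433.82
Saving = €220.11 − €433.82 = −€213.71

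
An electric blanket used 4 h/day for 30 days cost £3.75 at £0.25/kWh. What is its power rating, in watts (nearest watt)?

Energy = £3.75 ÷ £0.25/kWh = 15 kWh
Runtime = 4 h/day × 30 days = 120 h
Power = 15 kWh ÷ 120 h = 0.125 kW = 125 W

125 W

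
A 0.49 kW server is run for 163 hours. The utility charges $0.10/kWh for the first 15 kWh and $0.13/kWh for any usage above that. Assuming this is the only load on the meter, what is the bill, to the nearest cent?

Energy = 0.49 kW × 163 h = 79.87 kWh
Tier 1 (0–15 kWh): 15 × $0.10 = $1.5
Above 15 kWh: 64.87 × $0.13 = $8.4331
Bill = $9.93

$9.93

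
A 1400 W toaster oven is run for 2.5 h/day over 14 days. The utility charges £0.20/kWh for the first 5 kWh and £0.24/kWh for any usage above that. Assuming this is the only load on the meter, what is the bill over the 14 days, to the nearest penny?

Runtime = 2.5 h/day × 14 days = 35 h
Energy = 1.4 kW × 35 h = 49 kWh
Tier 1 (0–5 kWh): 5 × £0.20 = £1
Above 5 kWh: 44 × £0.24 = £10.56
Bill = £11.56

£11.56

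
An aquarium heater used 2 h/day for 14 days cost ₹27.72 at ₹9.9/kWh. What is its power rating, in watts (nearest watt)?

100 W

Energy = ₹27.72 ÷ ₹9.9/kWh = 2.8 kWh
Runtime = 2 h/day × 14 days = 28 h
Power = 2.8 kWh ÷ 28 h = 0.1 kW = 100 W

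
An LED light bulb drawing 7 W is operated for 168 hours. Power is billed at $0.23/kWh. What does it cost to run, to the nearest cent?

$0.27

Energy = 0.007 kW × 168 h = 1.176 kWh
Cost = 1.176 kWh × $0.23/kWh = $0.27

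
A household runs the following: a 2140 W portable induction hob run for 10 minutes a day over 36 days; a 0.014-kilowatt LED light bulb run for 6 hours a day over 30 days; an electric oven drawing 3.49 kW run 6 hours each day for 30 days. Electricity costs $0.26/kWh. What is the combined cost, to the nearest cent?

portable induction hob: Runtime = 10 min × 36 = 360 min = 6 h
portable induction hob: 2.14 kW × 6 h = 12.84 kWh
LED light bulb: Runtime = 6 h/day × 30 days = 180 h
LED light bulb: 0.014 kW × 180 h = 2.52 kWh
electric oven: Runtime = 6 h/day × 30 days = 180 h
electric oven: 3.49 kW × 180 h = 628.2 kWh
Total energy = 643.56 kWh
Cost = 643.56 × $0.26 = $167.33

$167.33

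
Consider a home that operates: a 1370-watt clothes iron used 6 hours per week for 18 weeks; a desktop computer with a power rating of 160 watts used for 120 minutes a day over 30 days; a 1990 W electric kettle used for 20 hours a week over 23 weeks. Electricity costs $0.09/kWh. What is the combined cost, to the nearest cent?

$96.57

clothes iron: Runtime = 6 h/week × 18 weeks = 108 h
clothes iron: 1.37 kW × 108 h = 147.96 kWh
desktop computer: Runtime = 120 min × 30 = 3600 min = 60 h
desktop computer: 0.16 kW × 60 h = 9.6 kWh
electric kettle: Runtime = 20 h/week × 23 weeks = 460 h
electric kettle: 1.99 kW × 460 h = 915.4 kWh
Total energy = 1072.96 kWh
Cost = 1072.96 × $0.09 = $96.57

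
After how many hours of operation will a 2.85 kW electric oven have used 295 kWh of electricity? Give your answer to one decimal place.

103.5 h

Hours = 295 kWh ÷ 2.85 kW = 103.5 h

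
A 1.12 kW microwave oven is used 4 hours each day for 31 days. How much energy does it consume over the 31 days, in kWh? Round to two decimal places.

Runtime = 4 h/day × 31 days = 124 h
Energy = 1.12 kW × 124 h = 138.88 kWh

138.88 kWh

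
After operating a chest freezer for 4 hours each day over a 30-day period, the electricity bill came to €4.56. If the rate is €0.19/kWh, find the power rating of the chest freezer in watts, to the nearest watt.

200 W

Energy = €4.56 ÷ €0.19/kWh = 24 kWh
Runtime = 4 h/day × 30 days = 120 h
Power = 24 kWh ÷ 120 h = 0.2 kW = 200 W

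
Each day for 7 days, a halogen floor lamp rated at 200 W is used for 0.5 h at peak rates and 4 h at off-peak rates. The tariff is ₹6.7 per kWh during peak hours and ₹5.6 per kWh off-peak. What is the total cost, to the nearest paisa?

₹36.05

Peak energy = 0.2 kW × 0.5 h × 7 = 0.7 kWh
Off-peak energy = 0.2 kW × 4 h × 7 = 5.6 kWh
Cost = 0.7 × ₹6.7 + 5.6 × ₹5.6 = ₹4.69 + ₹31.36 = ₹36.05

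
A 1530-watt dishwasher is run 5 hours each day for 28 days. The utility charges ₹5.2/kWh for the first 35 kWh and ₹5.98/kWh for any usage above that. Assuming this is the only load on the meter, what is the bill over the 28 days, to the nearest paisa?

Runtime = 5 h/day × 28 days = 140 h
Energy = 1.53 kW × 140 h = 214.2 kWh
Tier 1 (0–35 kWh): 35 × ₹5.2 = ₹182
Above 35 kWh: 179.2 × ₹5.98 = ₹1071.616
Bill = ₹1253.62

₹1253.62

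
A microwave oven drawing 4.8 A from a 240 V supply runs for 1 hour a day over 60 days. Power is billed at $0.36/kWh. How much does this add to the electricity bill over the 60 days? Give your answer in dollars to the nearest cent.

$24.88

Power = 4.8 A × 240 V = 1152 W = 1.152 kW
Runtime = 1 h/day × 60 days = 60 h
Energy = 1.152 kW × 60 h = 69.12 kWh
Cost = 69.12 kWh × $0.36/kWh = $24.88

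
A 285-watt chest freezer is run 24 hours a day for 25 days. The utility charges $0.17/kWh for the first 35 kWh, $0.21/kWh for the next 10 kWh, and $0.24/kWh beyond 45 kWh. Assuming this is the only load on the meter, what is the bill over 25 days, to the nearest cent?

$38.29

Runtime = 24 h × 25 = 600 h
Energy = 0.285 kW × 600 h = 171 kWh
Tier 1 (0–35 kWh): 35 × $0.17 = $5.95
Tier 2 (35–45 kWh): 10 × $0.21 = $2.1
Above 45 kWh: 126 × $0.24 = $30.24
Bill = $38.29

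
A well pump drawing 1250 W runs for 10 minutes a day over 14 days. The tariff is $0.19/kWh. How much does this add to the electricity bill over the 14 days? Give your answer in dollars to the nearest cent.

Runtime = 10 min × 14 = 140 min = 2.333333… h
Energy = 1.25 kW × 2.333333… h = 2.916666… kWh
Cost = 2.916666… kWh × $0.19/kWh = $0.55

$0.55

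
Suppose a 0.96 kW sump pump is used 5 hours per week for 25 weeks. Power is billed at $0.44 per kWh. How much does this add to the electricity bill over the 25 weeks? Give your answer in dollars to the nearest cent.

$52.80

Runtime = 5 h/week × 25 weeks = 125 h
Energy = 0.96 kW × 125 h = 120 kWh
Cost = 120 kWh × $0.44/kWh = $52.80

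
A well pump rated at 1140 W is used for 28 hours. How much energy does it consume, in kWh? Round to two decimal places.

Energy = 1.14 kW × 28 h = 31.92 kWh

31.92 kWh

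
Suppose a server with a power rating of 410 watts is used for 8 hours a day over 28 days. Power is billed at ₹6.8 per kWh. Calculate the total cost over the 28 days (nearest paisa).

₹624.51

Runtime = 8 h/day × 28 days = 224 h
Energy = 0.41 kW × 224 h = 91.84 kWh
Cost = 91.84 kWh × ₹6.8/kWh = ₹624.51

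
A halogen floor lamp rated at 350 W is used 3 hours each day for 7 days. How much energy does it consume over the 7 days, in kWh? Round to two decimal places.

Runtime = 3 h/day × 7 days = 21 h
Energy = 0.35 kW × 21 h = 7.35 kWh

7.35 kWh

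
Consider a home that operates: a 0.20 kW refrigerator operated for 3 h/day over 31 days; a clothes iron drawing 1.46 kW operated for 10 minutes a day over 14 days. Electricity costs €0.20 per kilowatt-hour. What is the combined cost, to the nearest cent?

refrigerator: Runtime = 3 h/day × 31 days = 93 h
refrigerator: 0.2 kW × 93 h = 18.6 kWh
clothes iron: Runtime = 10 min × 14 = 140 min = 2.333333… h
clothes iron: 1.46 kW × 2.333333… h = 3.406666… kWh
Total energy = 22.006666… kWh
Cost = 22.006666… × €0.20 = €4.40

€4.40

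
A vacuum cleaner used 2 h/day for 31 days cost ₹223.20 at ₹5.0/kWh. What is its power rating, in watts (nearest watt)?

Energy = ₹223.20 ÷ ₹5.0/kWh = 44.64 kWh
Runtime = 2 h/day × 31 days = 62 h
Power = 44.64 kWh ÷ 62 h = 0.72 kW = 720 W

720 W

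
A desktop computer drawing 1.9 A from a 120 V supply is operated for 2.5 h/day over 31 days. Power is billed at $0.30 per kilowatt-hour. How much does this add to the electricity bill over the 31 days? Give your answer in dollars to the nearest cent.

$5.30

Power = 1.9 A × 120 V = 228 W = 0.228 kW
Runtime = 2.5 h/day × 31 days = 77.5 h
Energy = 0.228 kW × 77.5 h = 17.67 kWh
Cost = 17.67 kWh × $0.30/kWh = $5.30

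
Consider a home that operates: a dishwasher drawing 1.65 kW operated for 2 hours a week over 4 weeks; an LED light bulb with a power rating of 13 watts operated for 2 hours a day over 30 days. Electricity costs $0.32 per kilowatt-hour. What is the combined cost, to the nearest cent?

dishwasher: Runtime = 2 h/week × 4 weeks = 8 h
dishwasher: 1.65 kW × 8 h = 13.2 kWh
LED light bulb: Runtime = 2 h/day × 30 days = 60 h
LED light bulb: 0.013 kW × 60 h = 0.78 kWh
Total energy = 13.98 kWh
Cost = 13.98 × $0.32 = $4.47

$4.47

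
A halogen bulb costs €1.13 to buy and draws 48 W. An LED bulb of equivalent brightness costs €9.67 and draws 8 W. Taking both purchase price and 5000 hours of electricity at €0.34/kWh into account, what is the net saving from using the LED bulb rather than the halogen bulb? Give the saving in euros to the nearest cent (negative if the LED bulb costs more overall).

€59.46

halogen bulb: €1.13 + (48/1000) kW × 5000 h × €0.34 = €1.13 + €81.6 = €82.73
LED bulb: €9.67 + (8/1000) kW × 5000 h × €0.34 = €9.67 + €13.6 = €23.27
Saving = €82.73 − €23.27 = €59.46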